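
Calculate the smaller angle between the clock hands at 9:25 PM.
Hour hand position: 9 x 30 + 25 x 0.5 = 282.5 degrees
Minute hand position: 25 x 6 = 150 degrees
Difference: |282.5 - 150| = 132.5 degrees
The angle between the hands is 132.5 degrees

Final answer: 132.5 degrees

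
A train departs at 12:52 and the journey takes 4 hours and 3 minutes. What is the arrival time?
Starting time: 12:52
Adding 3 minutes to 52 minutes: 52 + 3 = 55 minutes
Adding 4 hours: 12 + 4 = 16 - 12 = 4
Final time: 4:55

Final answer: 4:55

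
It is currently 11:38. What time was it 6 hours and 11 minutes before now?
Starting time: 11:38 = 698 total minutes past 12:00
Subtracting: 6 hours and 11 minutes = 371 minutes
698 - 371 = 327 minutes
= 5 hours and 27 minutes past 12:00 = 5:27

Final answer: 5:27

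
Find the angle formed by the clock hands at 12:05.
Hour hand position: 0 x 30 + 5 x 0.5 = 2.5 degrees
Minute hand position: 5 x 6 = 30 degrees
Difference: |2.5 - 30| = 27.5 degrees
The angle between the hands is 27.5 degrees

Final answer: 27.5 degrees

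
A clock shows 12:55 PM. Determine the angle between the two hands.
Hour hand position: 0 x 30 + 55 x 0.5 = 27.5 degrees
Minute hand position: 55 x 6 = 330 degrees
Difference: |27.5 - 330| = 302.5 degrees
Since 302.5 > 180, the smaller angle is 360 - 302.5 = 57.5 degrees

Final answer: 57.5 degrees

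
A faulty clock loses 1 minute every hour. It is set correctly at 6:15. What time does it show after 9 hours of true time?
For every 60 true minutes, the faulty clock advances 60 - 1 = 59 minutes.
True elapsed: 9 hours = 540 minutes.
Faulty clock advances: 540 x 59/60 = 531 minutes (drift: 9 minutes behind).
Shown time: 6:15 + 531 minutes = 3:06.

Final answer: 3:06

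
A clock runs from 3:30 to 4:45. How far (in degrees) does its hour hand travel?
The hour hand moves 0.5 degrees per minute.
Time elapsed: 4:45 - 3:30 = 75 minutes
Angular displacement: 75 x 0.5 = 37.5 degrees

Final answer: 37.5 degrees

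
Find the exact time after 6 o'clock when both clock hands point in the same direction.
The minute hand gains 5.5 degrees per minute on the hour hand.
At 6:00, the hour hand is at 180 degrees and the minute hand is at 0 degrees.
The gap is 180 degrees. Time to close: 180/5.5 = 60 x 6/11 = 32.73 minutes.
The hands overlap at 32.73 minutes past 6:00.

Final answer: 32.73 minutes past 6:00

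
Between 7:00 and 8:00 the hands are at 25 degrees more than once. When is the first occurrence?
At t minutes past 7:00, the hour hand is at 30 x 7 + 0.5t degrees and the minute hand is at 6t degrees.
The smaller angle between them is 25 degrees when |30H - 5.5t| = 25 or |30H - 5.5t| = 335.
With H = 7, solve 30 x 7 - 5.5t = +/- target for each target:
  t = (30 x 7 - 25) / 5.5 = 33.64
  t = (30 x 7 + 25) / 5.5 = 42.73
  t = (30 x 7 - 335) / 5.5 = -22.73 (outside (0, 60))
  t = (30 x 7 + 335) / 5.5 = 99.09 (outside (0, 60))
Valid solutions in (0, 60): {33.64, 42.73} minutes.
The first occurrence is t = 33.64 minutes.
The hands form a 25-degree angle at 33.64 minutes past 7:00.

Final answer: 33.64 minutes past 7:00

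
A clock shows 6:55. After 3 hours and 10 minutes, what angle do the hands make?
First find the time 3 hours and 10 minutes after 6:55.
Total minutes: 6 x 60 + 55 + 3 x 60 + 10 = 605.
605 mod 720 = 605 minutes = 10:05.
Now compute the angle at 10:05:
Hour hand: 10 x 30 + 5 x 0.5 = 302.5 degrees
Minute hand: 5 x 6 = 30 degrees
Difference: |302.5 - 30| = 272.5 degrees
Smaller angle: 360 - 272.5 = 87.5 degrees

Final answer: 87.5 degrees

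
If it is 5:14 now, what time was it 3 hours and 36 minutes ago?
Starting time: 5:14 = 314 total minutes past 12:00
Subtracting: 3 hours and 36 minutes = 216 minutes
314 - 216 = 98 minutes
= 1 hour and 38 minutes past 12:00 = 1:38

Final answer: 1:38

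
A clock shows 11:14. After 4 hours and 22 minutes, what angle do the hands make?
First find the time 4 hours and 22 minutes after 11:14.
Total minutes: 11 x 60 + 14 + 4 x 60 + 22 = 936.
936 mod 720 = 216 minutes = 3:36.
Now compute the angle at 3:36:
Hour hand: 3 x 30 + 36 x 0.5 = 108 degrees
Minute hand: 36 x 6 = 216 degrees
Difference: |108 - 216| = 108 degrees
The angle is 108 degrees

Final answer: 108 degrees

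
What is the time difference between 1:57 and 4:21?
From 1:57 to 4:21:
(4 x 60 + 21) - (1 x 60 + 57) = 261 - 117 = 144 minutes
= 2 hours and 24 minutes

Final answer: 2 hours and 24 minutes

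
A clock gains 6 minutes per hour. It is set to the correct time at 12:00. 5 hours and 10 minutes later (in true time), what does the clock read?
For every 60 true minutes, the faulty clock advances 60 + 6 = 66 minutes.
True elapsed: 5 hours and 10 minutes = 310 minutes.
Faulty clock advances: 310 x 66/60 = 341 minutes (drift: 31 minutes ahead).
Shown time: 12:00 + 341 minutes = 5:41.

Final answer: 5:41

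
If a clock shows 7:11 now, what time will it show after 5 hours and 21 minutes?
Starting time: 7:11
Adding 21 minutes to 11 minutes: 11 + 21 = 32 minutes
Adding 5 hours: 7 + 5 = 12
Final time: 12:32

Final answer: 12:32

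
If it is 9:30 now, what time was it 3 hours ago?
Starting time: 9:30 = 570 total minutes past 12:00
Subtracting: 3 hours = 180 minutes
570 - 180 = 390 minutes
= 6 hours and 30 minutes past 12:00 = 6:30

Final answer: 6:30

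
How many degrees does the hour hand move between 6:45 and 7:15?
The hour hand moves 0.5 degrees per minute.
Time elapsed: 7:15 - 6:45 = 30 minutes
Angular displacement: 30 x 0.5 = 15 degrees

Final answer: 15 degrees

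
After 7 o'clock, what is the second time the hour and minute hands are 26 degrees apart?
At t minutes past 7:00, the hour hand is at 30 x 7 + 0.5t degrees and the minute hand is at 6t degrees.
The smaller angle between them is 26 degrees when |30H - 5.5t| = 26 or |30H - 5.5t| = 334.
With H = 7, solve 30 x 7 - 5.5t = +/- target for each target:
  t = (30 x 7 - 26) / 5.5 = 33.45
  t = (30 x 7 + 26) / 5.5 = 42.91
  t = (30 x 7 - 334) / 5.5 = -22.55 (outside (0, 60))
  t = (30 x 7 + 334) / 5.5 = 98.91 (outside (0, 60))
Valid solutions in (0, 60): {33.45, 42.91} minutes.
The second occurrence is t = 42.91 minutes.
The hands form a 26-degree angle at 42.91 minutes past 7:00.

Final answer: 42.91 minutes past 7:00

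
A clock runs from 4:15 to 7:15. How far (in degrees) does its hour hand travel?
The hour hand moves 0.5 degrees per minute.
Time elapsed: 7:15 - 4:15 = 180 minutes
Angular displacement: 180 x 0.5 = 90 degrees

Final answer: 90 degrees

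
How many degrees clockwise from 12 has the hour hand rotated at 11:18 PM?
The hour hand moves 30 degrees per hour and 0.5 degrees per minute.
At 11:18: (11) x 30 + 18 x 0.5 = 330 + 9 = 339 degrees

Final answer: 339 degrees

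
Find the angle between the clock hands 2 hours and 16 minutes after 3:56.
First find the time 2 hours and 16 minutes after 3:56.
Total minutes: 3 x 60 + 56 + 2 x 60 + 16 = 372.
372 mod 720 = 372 minutes = 6:12.
Now compute the angle at 6:12:
Hour hand: 6 x 30 + 12 x 0.5 = 186 degrees
Minute hand: 12 x 6 = 72 degrees
Difference: |186 - 72| = 114 degrees
The angle is 114 degrees

Final answer: 114 degrees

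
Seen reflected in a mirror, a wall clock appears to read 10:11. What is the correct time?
Reflection across the vertical (12-6) axis maps a hand at angle A degrees to (360 - A) degrees, which sends a reading of T minutes past 12:00 to (720 - T) minutes past 12:00.
Mirror reads 10:11 = 611 minutes past 12:00.
Actual time: (720 - 611) mod 720 = 109 minutes = 1:49.

Final answer: 1:49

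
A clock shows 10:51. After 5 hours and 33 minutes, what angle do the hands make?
First find the time 5 hours and 33 minutes after 10:51.
Total minutes: 10 x 60 + 51 + 5 x 60 + 33 = 984.
984 mod 720 = 264 minutes = 4:24.
Now compute the angle at 4:24:
Hour hand: 4 x 30 + 24 x 0.5 = 132 degrees
Minute hand: 24 x 6 = 144 degrees
Difference: |132 - 144| = 12 degrees
The angle is 12 degrees

Final answer: 12 degrees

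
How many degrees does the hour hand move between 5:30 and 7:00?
The hour hand moves 0.5 degrees per minute.
Time elapsed: 7:00 - 5:30 = 90 minutes
Angular displacement: 90 x 0.5 = 45 degrees

Final answer: 45 degrees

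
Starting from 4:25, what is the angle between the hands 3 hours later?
First find the time 3 hours after 4:25.
Total minutes: 4 x 60 + 25 + 3 x 60 + 0 = 445.
445 mod 720 = 445 minutes = 7:25.
Now compute the angle at 7:25:
Hour hand: 7 x 30 + 25 x 0.5 = 222.5 degrees
Minute hand: 25 x 6 = 150 degrees
Difference: |222.5 - 150| = 72.5 degrees
The angle is 72.5 degrees

Final answer: 72.5 degrees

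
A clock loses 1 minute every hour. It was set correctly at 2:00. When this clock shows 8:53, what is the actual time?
For every 60 true minutes, the faulty clock advances 59 minutes, so 1 faulty-clock minute corresponds to 60/59 true minutes.
From 2:00 to 8:53 on the faulty dial is 413 minutes.
True elapsed: 413 x 60/59 = 420 minutes = 7 hours.
True time: 2:00 + 7 hours = 9:00.

Final answer: 9:00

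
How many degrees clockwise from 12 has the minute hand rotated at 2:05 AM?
The minute hand moves 6 degrees per minute.
At 2:05: 5 x 6 = 30 degrees

Final answer: 30 degrees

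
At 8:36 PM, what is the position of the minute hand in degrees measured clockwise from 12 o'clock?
The minute hand moves 6 degrees per minute.
At 8:36: 36 x 6 = 216 degrees

Final answer: 216 degrees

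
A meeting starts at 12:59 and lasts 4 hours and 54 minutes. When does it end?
Starting time: 12:59
Adding 54 minutes to 59 minutes: 59 + 54 = 113 minutes = 1 hour and 53 minutes
Adding 4 hours: 12 + 4 + 1 (carry) = 17 - 12 = 5
Final time: 5:53

Final answer: 5:53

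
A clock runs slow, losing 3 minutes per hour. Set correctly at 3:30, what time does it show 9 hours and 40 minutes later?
For every 60 true minutes, the faulty clock advances 60 - 3 = 57 minutes.
True elapsed: 9 hours and 40 minutes = 580 minutes.
Faulty clock advances: 580 x 57/60 = 551 minutes (drift: 29 minutes behind).
Shown time: 3:30 + 551 minutes = 12:41.

Final answer: 12:41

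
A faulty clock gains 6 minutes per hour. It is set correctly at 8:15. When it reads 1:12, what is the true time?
For every 60 true minutes, the faulty clock advances 66 minutes, so 1 faulty-clock minute corresponds to 60/66 true minutes.
From 8:15 to 1:12 on the faulty dial is 297 minutes.
True elapsed: 297 x 60/66 = 270 minutes = 4 hours and 30 minutes.
True time: 8:15 + 4 hours and 30 minutes = 12:45.

Final answer: 12:45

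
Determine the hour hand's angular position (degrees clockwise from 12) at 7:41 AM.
The hour hand moves 30 degrees per hour and 0.5 degrees per minute.
At 7:41: (7) x 30 + 41 x 0.5 = 210 + 20.5 = 230.5 degrees

Final answer: 230.5 degrees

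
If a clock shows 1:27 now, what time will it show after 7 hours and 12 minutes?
Starting time: 1:27
Adding 12 minutes to 27 minutes: 27 + 12 = 39 minutes
Adding 7 hours: 1 + 7 = 8
Final time: 8:39

Final answer: 8:39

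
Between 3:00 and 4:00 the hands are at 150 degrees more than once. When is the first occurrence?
At t minutes past 3:00, the hour hand is at 30 x 3 + 0.5t degrees and the minute hand is at 6t degrees.
The smaller angle between them is 150 degrees when |30H - 5.5t| = 150 or |30H - 5.5t| = 210.
With H = 3, solve 30 x 3 - 5.5t = +/- target for each target:
  t = (30 x 3 - 150) / 5.5 = -10.91 (outside (0, 60))
  t = (30 x 3 + 150) / 5.5 = 43.64
  t = (30 x 3 - 210) / 5.5 = -21.82 (outside (0, 60))
  t = (30 x 3 + 210) / 5.5 = 54.55
Valid solutions in (0, 60): {43.64, 54.55} minutes.
The first occurrence is t = 43.64 minutes.
The hands form a 150-degree angle at 43.64 minutes past 3:00.

Final answer: 43.64 minutes past 3:00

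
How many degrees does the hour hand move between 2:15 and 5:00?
The hour hand moves 0.5 degrees per minute.
Time elapsed: 5:00 - 2:15 = 165 minutes
Angular displacement: 165 x 0.5 = 82.5 degrees

Final answer: 82.5 degrees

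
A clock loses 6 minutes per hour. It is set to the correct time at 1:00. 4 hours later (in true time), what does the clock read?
For every 60 true minutes, the faulty clock advances 60 - 6 = 54 minutes.
True elapsed: 4 hours = 240 minutes.
Faulty clock advances: 240 x 54/60 = 216 minutes (drift: 24 minutes behind).
Shown time: 1:00 + 216 minutes = 4:36.

Final answer: 4:36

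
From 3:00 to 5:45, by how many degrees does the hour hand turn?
The hour hand moves 0.5 degrees per minute.
Time elapsed: 5:45 - 3:00 = 165 minutes
Angular displacement: 165 x 0.5 = 82.5 degrees

Final answer: 82.5 degrees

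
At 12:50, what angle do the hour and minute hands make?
Hour hand position: 0 x 30 + 50 x 0.5 = 25 degrees
Minute hand position: 50 x 6 = 300 degrees
Difference: |25 - 300| = 275 degrees
Since 275 > 180, the smaller angle is 360 - 275 = 85 degrees

Final answer: 85 degrees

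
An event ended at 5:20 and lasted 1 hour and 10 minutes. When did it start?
Starting time: 5:20 = 320 total minutes past 12:00
Subtracting: 1 hour and 10 minutes = 70 minutes
320 - 70 = 250 minutes
= 4 hours and 10 minutes past 12:00 = 4:10

Final answer: 4:10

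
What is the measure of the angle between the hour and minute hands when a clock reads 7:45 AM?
Hour hand position: 7 x 30 + 45 x 0.5 = 232.5 degrees
Minute hand position: 45 x 6 = 270 degrees
Difference: |232.5 - 270| = 37.5 degrees
The angle between the hands is 37.5 degrees

Final answer: 37.5 degrees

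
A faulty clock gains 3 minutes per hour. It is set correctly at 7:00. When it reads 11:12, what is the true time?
For every 60 true minutes, the faulty clock advances 63 minutes, so 1 faulty-clock minute corresponds to 60/63 true minutes.
From 7:00 to 11:12 on the faulty dial is 252 minutes.
True elapsed: 252 x 60/63 = 240 minutes = 4 hours.
True time: 7:00 + 4 hours = 11:00.

Final answer: 11:00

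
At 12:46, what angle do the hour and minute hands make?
Hour hand position: 0 x 30 + 46 x 0.5 = 23 degrees
Minute hand position: 46 x 6 = 276 degrees
Difference: |23 - 276| = 253 degrees
Since 253 > 180, the smaller angle is 360 - 253 = 107 degrees

Final answer: 107 degrees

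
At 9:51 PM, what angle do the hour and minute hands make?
Hour hand position: 9 x 30 + 51 x 0.5 = 295.5 degrees
Minute hand position: 51 x 6 = 306 degrees
Difference: |295.5 - 306| = 10.5 degrees
The angle between the hands is 10.5 degrees

Final answer: 10.5 degrees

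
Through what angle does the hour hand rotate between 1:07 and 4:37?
The hour hand moves 0.5 degrees per minute.
Time elapsed: 4:37 - 1:07 = 210 minutes
Angular displacement: 210 x 0.5 = 105 degrees

Final answer: 105 degrees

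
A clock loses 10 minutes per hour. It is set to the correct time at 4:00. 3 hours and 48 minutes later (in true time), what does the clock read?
For every 60 true minutes, the faulty clock advances 60 - 10 = 50 minutes.
True elapsed: 3 hours and 48 minutes = 228 minutes.
Faulty clock advances: 228 x 50/60 = 190 minutes (drift: 38 minutes behind).
Shown time: 4:00 + 190 minutes = 7:10.

Final answer: 7:10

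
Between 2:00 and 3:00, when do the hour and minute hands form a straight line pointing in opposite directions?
For hands to be 180 degrees apart: |30H - 5.5t| = 180
With H = 2: t = (30 x 2 + 180)/5.5 = 43.64 or t = (30 x 2 - 180)/5.5 = -21.82
First valid solution (0 < t < 60): t = 43.64 minutes
The hands are opposite at 43.64 minutes past 2:00.

Final answer: 43.64 minutes past 2:00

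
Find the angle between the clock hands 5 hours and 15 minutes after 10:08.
First find the time 5 hours and 15 minutes after 10:08.
Total minutes: 10 x 60 + 8 + 5 x 60 + 15 = 923.
923 mod 720 = 203 minutes = 3:23.
Now compute the angle at 3:23:
Hour hand: 3 x 30 + 23 x 0.5 = 101.5 degrees
Minute hand: 23 x 6 = 138 degrees
Difference: |101.5 - 138| = 36.5 degrees
The angle is 36.5 degrees

Final answer: 36.5 degrees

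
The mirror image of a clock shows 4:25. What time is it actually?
Reflection across the vertical (12-6) axis maps a hand at angle A degrees to (360 - A) degrees, which sends a reading of T minutes past 12:00 to (720 - T) minutes past 12:00.
Mirror reads 4:25 = 265 minutes past 12:00.
Actual time: (720 - 265) mod 720 = 455 minutes = 7:35.

Final answer: 7:35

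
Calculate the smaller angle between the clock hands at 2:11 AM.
Hour hand position: 2 x 30 + 11 x 0.5 = 65.5 degrees
Minute hand position: 11 x 6 = 66 degrees
Difference: |65.5 - 66| = 0.5 degrees
The angle between the hands is 0.5 degrees

Final answer: 0.5 degrees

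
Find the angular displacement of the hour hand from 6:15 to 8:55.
The hour hand moves 0.5 degrees per minute.
Time elapsed: 8:55 - 6:15 = 160 minutes
Angular displacement: 160 x 0.5 = 80 degrees

Final answer: 80 degrees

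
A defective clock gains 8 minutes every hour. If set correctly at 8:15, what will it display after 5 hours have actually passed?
For every 60 true minutes, the faulty clock advances 60 + 8 = 68 minutes.
True elapsed: 5 hours = 300 minutes.
Faulty clock advances: 300 x 68/60 = 340 minutes (drift: 40 minutes ahead).
Shown time: 8:15 + 340 minutes = 1:55.

Final answer: 1:55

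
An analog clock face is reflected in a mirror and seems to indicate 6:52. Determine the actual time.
Reflection across the vertical (12-6) axis maps a hand at angle A degrees to (360 - A) degrees, which sends a reading of T minutes past 12:00 to (720 - T) minutes past 12:00.
Mirror reads 6:52 = 412 minutes past 12:00.
Actual time: (720 - 412) mod 720 = 308 minutes = 5:08.

Final answer: 5:08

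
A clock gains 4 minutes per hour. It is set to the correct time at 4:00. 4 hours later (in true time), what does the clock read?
For every 60 true minutes, the faulty clock advances 60 + 4 = 64 minutes.
True elapsed: 4 hours = 240 minutes.
Faulty clock advances: 240 x 64/60 = 256 minutes (drift: 16 minutes ahead).
Shown time: 4:00 + 256 minutes = 8:16.

Final answer: 8:16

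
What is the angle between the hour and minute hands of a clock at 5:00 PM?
Hour hand position: 5 x 30 + 0 x 0.5 = 150 degrees
Minute hand position: 0 x 6 = 0 degrees
Difference: |150 - 0| = 150 degrees
The angle between the hands is 150 degrees

Final answer: 150 degrees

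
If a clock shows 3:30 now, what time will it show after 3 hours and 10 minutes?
Starting time: 3:30
Adding 10 minutes to 30 minutes: 30 + 10 = 40 minutes
Adding 3 hours: 3 + 3 = 6
Final time: 6:40

Final answer: 6:40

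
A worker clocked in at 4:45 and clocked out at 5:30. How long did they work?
From 4:45 to 5:30:
(5 x 60 + 30) - (4 x 60 + 45) = 330 - 285 = 45 minutes
= 45 minutes

Final answer: 45 minutes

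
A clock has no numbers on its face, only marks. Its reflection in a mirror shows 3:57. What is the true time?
Reflection across the vertical (12-6) axis maps a hand at angle A degrees to (360 - A) degrees, which sends a reading of T minutes past 12:00 to (720 - T) minutes past 12:00.
Mirror reads 3:57 = 237 minutes past 12:00.
Actual time: (720 - 237) mod 720 = 483 minutes = 8:03.

Final answer: 8:03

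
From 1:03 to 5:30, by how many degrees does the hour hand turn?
The hour hand moves 0.5 degrees per minute.
Time elapsed: 5:30 - 1:03 = 267 minutes
Angular displacement: 267 x 0.5 = 133.5 degrees

Final answer: 133.5 degrees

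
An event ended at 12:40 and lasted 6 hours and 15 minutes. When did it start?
Starting time: 12:40 = 40 total minutes past 12:00
Subtracting: 6 hours and 15 minutes = 375 minutes
40 - 375 = -335 (negative, add 12 hours = 720) = 385 minutes
= 6 hours and 25 minutes past 12:00 = 6:25

Final answer: 6:25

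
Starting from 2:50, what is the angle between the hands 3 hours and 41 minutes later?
First find the time 3 hours and 41 minutes after 2:50.
Total minutes: 2 x 60 + 50 + 3 x 60 + 41 = 391.
391 mod 720 = 391 minutes = 6:31.
Now compute the angle at 6:31:
Hour hand: 6 x 30 + 31 x 0.5 = 195.5 degrees
Minute hand: 31 x 6 = 186 degrees
Difference: |195.5 - 186| = 9.5 degrees
The angle is 9.5 degrees

Final answer: 9.5 degrees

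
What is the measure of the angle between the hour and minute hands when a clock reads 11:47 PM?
Hour hand position: 11 x 30 + 47 x 0.5 = 353.5 degrees
Minute hand position: 47 x 6 = 282 degrees
Difference: |353.5 - 282| = 71.5 degrees
The angle between the hands is 71.5 degrees

Final answer: 71.5 degrees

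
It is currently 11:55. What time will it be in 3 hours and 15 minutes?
Starting time: 11:55
Adding 15 minutes to 55 minutes: 55 + 15 = 70 minutes = 1 hour and 10 minutes
Adding 3 hours: 11 + 3 + 1 (carry) = 15 - 12 = 3
Final time: 3:10

Final answer: 3:10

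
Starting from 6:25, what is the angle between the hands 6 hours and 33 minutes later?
First find the time 6 hours and 33 minutes after 6:25.
Total minutes: 6 x 60 + 25 + 6 x 60 + 33 = 778.
778 mod 720 = 58 minutes = 12:58.
Now compute the angle at 12:58:
Hour hand: 0 x 30 + 58 x 0.5 = 29 degrees
Minute hand: 58 x 6 = 348 degrees
Difference: |29 - 348| = 319 degrees
Smaller angle: 360 - 319 = 41 degrees

Final answer: 41 degrees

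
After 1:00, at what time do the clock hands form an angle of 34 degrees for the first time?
At t minutes past 1:00, the hour hand is at 30 x 1 + 0.5t degrees and the minute hand is at 6t degrees.
The smaller angle between them is 34 degrees when |30H - 5.5t| = 34 or |30H - 5.5t| = 326.
With H = 1, solve 30 x 1 - 5.5t = +/- target for each target:
  t = (30 x 1 - 34) / 5.5 = -0.73 (outside (0, 60))
  t = (30 x 1 + 34) / 5.5 = 11.64
  t = (30 x 1 - 326) / 5.5 = -53.82 (outside (0, 60))
  t = (30 x 1 + 326) / 5.5 = 64.73 (outside (0, 60))
Valid solutions in (0, 60): {11.64} minutes.
The first occurrence is t = 11.64 minutes.
The hands form a 34-degree angle at 11.64 minutes past 1:00.

Final answer: 11.64 minutes past 1:00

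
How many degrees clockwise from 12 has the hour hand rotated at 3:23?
The hour hand moves 30 degrees per hour and 0.5 degrees per minute.
At 3:23: (3) x 30 + 23 x 0.5 = 90 + 11.5 = 101.5 degrees

Final answer: 101.5 degrees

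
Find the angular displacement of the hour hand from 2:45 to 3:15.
The hour hand moves 0.5 degrees per minute.
Time elapsed: 3:15 - 2:45 = 30 minutes
Angular displacement: 30 x 0.5 = 15 degrees

Final answer: 15 degrees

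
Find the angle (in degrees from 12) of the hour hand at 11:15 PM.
The hour hand moves 30 degrees per hour and 0.5 degrees per minute.
At 11:15: (11) x 30 + 15 x 0.5 = 330 + 7.5 = 337.5 degrees

Final answer: 337.5 degrees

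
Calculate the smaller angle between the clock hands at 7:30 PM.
Hour hand position: 7 x 30 + 30 x 0.5 = 225 degrees
Minute hand position: 30 x 6 = 180 degrees
Difference: |225 - 180| = 45 degrees
The angle between the hands is 45 degrees

Final answer: 45 degrees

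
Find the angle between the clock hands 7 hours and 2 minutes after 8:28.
First find the time 7 hours and 2 minutes after 8:28.
Total minutes: 8 x 60 + 28 + 7 x 60 + 2 = 930.
930 mod 720 = 210 minutes = 3:30.
Now compute the angle at 3:30:
Hour hand: 3 x 30 + 30 x 0.5 = 105 degrees
Minute hand: 30 x 6 = 180 degrees
Difference: |105 - 180| = 75 degrees
The angle is 75 degrees

Final answer: 75 degrees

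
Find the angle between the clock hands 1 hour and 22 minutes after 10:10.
First find the time 1 hour and 22 minutes after 10:10.
Total minutes: 10 x 60 + 10 + 1 x 60 + 22 = 692.
692 mod 720 = 692 minutes = 11:32.
Now compute the angle at 11:32:
Hour hand: 11 x 30 + 32 x 0.5 = 346 degrees
Minute hand: 32 x 6 = 192 degrees
Difference: |346 - 192| = 154 degrees
The angle is 154 degrees

Final answer: 154 degrees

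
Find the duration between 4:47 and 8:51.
From 4:47 to 8:51:
(8 x 60 + 51) - (4 x 60 + 47) = 531 - 287 = 244 minutes
= 4 hours and 4 minutes

Final answer: 4 hours and 4 minutes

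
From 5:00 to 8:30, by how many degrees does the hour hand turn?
The hour hand moves 0.5 degrees per minute.
Time elapsed: 8:30 - 5:00 = 210 minutes
Angular displacement: 210 x 0.5 = 105 degrees

Final answer: 105 degrees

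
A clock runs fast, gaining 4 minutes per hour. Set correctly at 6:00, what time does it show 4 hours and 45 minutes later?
For every 60 true minutes, the faulty clock advances 60 + 4 = 64 minutes.
True elapsed: 4 hours and 45 minutes = 285 minutes.
Faulty clock advances: 285 x 64/60 = 304 minutes (drift: 19 minutes ahead).
Shown time: 6:00 + 304 minutes = 11:04.

Final answer: 11:04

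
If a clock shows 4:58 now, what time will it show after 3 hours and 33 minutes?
Starting time: 4:58
Adding 33 minutes to 58 minutes: 58 + 33 = 91 minutes = 1 hour and 31 minutes
Adding 3 hours: 4 + 3 + 1 (carry) = 8
Final time: 8:31

Final answer: 8:31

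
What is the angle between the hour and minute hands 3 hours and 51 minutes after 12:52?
First find the time 3 hours and 51 minutes after 12:52.
Total minutes: 12 x 60 + 52 + 3 x 60 + 51 = 1003.
1003 mod 720 = 283 minutes = 4:43.
Now compute the angle at 4:43:
Hour hand: 4 x 30 + 43 x 0.5 = 141.5 degrees
Minute hand: 43 x 6 = 258 degrees
Difference: |141.5 - 258| = 116.5 degrees
The angle is 116.5 degrees

Final answer: 116.5 degrees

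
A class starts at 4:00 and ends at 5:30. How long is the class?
From 4:00 to 5:30:
(5 x 60 + 30) - (4 x 60 + 0) = 330 - 240 = 90 minutes
= 1 hour and 30 minutes

Final answer: 1 hour and 30 minutes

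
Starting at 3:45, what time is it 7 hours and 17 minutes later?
Starting time: 3:45
Adding 17 minutes to 45 minutes: 45 + 17 = 62 minutes = 1 hour and 2 minutes
Adding 7 hours: 3 + 7 + 1 (carry) = 11
Final time: 11:02

Final answer: 11:02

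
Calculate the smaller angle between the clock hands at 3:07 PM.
Hour hand position: 3 x 30 + 7 x 0.5 = 93.5 degrees
Minute hand position: 7 x 6 = 42 degrees
Difference: |93.5 - 42| = 51.5 degrees
The angle between the hands is 51.5 degrees

Final answer: 51.5 degrees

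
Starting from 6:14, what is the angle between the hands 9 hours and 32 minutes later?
First find the time 9 hours and 32 minutes after 6:14.
Total minutes: 6 x 60 + 14 + 9 x 60 + 32 = 946.
946 mod 720 = 226 minutes = 3:46.
Now compute the angle at 3:46:
Hour hand: 3 x 30 + 46 x 0.5 = 113 degrees
Minute hand: 46 x 6 = 276 degrees
Difference: |113 - 276| = 163 degrees
The angle is 163 degrees

Final answer: 163 degrees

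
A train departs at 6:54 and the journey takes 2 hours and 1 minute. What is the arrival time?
Starting time: 6:54
Adding 1 minute to 54 minutes: 54 + 1 = 55 minutes
Adding 2 hours: 6 + 2 = 8
Final time: 8:55

Final answer: 8:55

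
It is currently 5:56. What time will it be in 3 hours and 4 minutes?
Starting time: 5:56
Adding 4 minutes to 56 minutes: 56 + 4 = 60 minutes = 1 hour
Adding 3 hours: 5 + 3 + 1 (carry) = 9
Final time: 9:00

Final answer: 9:00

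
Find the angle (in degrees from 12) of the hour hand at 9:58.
The hour hand moves 30 degrees per hour and 0.5 degrees per minute.
At 9:58: (9) x 30 + 58 x 0.5 = 270 + 29 = 299 degrees

Final answer: 299 degrees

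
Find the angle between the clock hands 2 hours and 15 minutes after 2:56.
First find the time 2 hours and 15 minutes after 2:56.
Total minutes: 2 x 60 + 56 + 2 x 60 + 15 = 311.
311 mod 720 = 311 minutes = 5:11.
Now compute the angle at 5:11:
Hour hand: 5 x 30 + 11 x 0.5 = 155.5 degrees
Minute hand: 11 x 6 = 66 degrees
Difference: |155.5 - 66| = 89.5 degrees
The angle is 89.5 degrees

Final answer: 89.5 degrees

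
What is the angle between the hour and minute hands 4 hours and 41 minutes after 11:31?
First find the time 4 hours and 41 minutes after 11:31.
Total minutes: 11 x 60 + 31 + 4 x 60 + 41 = 972.
972 mod 720 = 252 minutes = 4:12.
Now compute the angle at 4:12:
Hour hand: 4 x 30 + 12 x 0.5 = 126 degrees
Minute hand: 12 x 6 = 72 degrees
Difference: |126 - 72| = 54 degrees
The angle is 54 degrees

Final answer: 54 degrees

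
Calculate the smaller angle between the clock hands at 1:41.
Hour hand position: 1 x 30 + 41 x 0.5 = 50.5 degrees
Minute hand position: 41 x 6 = 246 degrees
Difference: |50.5 - 246| = 195.5 degrees
Since 195.5 > 180, the smaller angle is 360 - 195.5 = 164.5 degrees

Final answer: 164.5 degrees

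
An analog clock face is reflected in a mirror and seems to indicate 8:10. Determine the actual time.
Reflection across the vertical (12-6) axis maps a hand at angle A degrees to (360 - A) degrees, which sends a reading of T minutes past 12:00 to (720 - T) minutes past 12:00.
Mirror reads 8:10 = 490 minutes past 12:00.
Actual time: (720 - 490) mod 720 = 230 minutes = 3:50.

Final answer: 3:50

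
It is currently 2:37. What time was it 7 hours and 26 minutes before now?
Starting time: 2:37 = 157 total minutes past 12:00
Subtracting: 7 hours and 26 minutes = 446 minutes
157 - 446 = -289 (negative, add 12 hours = 720) = 431 minutes
= 7 hours and 11 minutes past 12:00 = 7:11

Final answer: 7:11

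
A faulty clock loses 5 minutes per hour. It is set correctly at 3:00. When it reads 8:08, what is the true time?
For every 60 true minutes, the faulty clock advances 55 minutes, so 1 faulty-clock minute corresponds to 60/55 true minutes.
From 3:00 to 8:08 on the faulty dial is 308 minutes.
True elapsed: 308 x 60/55 = 336 minutes = 5 hours and 36 minutes.
True time: 3:00 + 5 hours and 36 minutes = 8:36.

Final answer: 8:36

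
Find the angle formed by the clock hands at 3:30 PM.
Hour hand position: 3 x 30 + 30 x 0.5 = 105 degrees
Minute hand position: 30 x 6 = 180 degrees
Difference: |105 - 180| = 75 degrees
The angle between the hands is 75 degrees

Final answer: 75 degrees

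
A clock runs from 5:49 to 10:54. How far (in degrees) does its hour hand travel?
The hour hand moves 0.5 degrees per minute.
Time elapsed: 10:54 - 5:49 = 305 minutes
Angular displacement: 305 x 0.5 = 152.5 degrees

Final answer: 152.5 degrees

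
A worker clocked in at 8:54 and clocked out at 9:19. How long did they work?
From 8:54 to 9:19:
(9 x 60 + 19) - (8 x 60 + 54) = 559 - 534 = 25 minutes
= 25 minutes

Final answer: 25 minutes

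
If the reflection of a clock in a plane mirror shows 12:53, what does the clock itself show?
Reflection across the vertical (12-6) axis maps a hand at angle A degrees to (360 - A) degrees, which sends a reading of T minutes past 12:00 to (720 - T) minutes past 12:00.
Mirror reads 12:53 = 53 minutes past 12:00.
Actual time: (720 - 53) mod 720 = 667 minutes = 11:07.

Final answer: 11:07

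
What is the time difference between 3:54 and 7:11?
From 3:54 to 7:11:
(7 x 60 + 11) - (3 x 60 + 54) = 431 - 234 = 197 minutes
= 3 hours and 17 minutes

Final answer: 3 hours and 17 minutes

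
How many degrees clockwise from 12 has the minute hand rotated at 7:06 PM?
The minute hand moves 6 degrees per minute.
At 7:06: 6 x 6 = 36 degrees

Final answer: 36 degrees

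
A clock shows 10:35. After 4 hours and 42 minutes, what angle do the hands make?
First find the time 4 hours and 42 minutes after 10:35.
Total minutes: 10 x 60 + 35 + 4 x 60 + 42 = 917.
917 mod 720 = 197 minutes = 3:17.
Now compute the angle at 3:17:
Hour hand: 3 x 30 + 17 x 0.5 = 98.5 degrees
Minute hand: 17 x 6 = 102 degrees
Difference: |98.5 - 102| = 3.5 degrees
The angle is 3.5 degrees

Final answer: 3.5 degrees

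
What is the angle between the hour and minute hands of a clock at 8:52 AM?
Hour hand position: 8 x 30 + 52 x 0.5 = 266 degrees
Minute hand position: 52 x 6 = 312 degrees
Difference: |266 - 312| = 46 degrees
The angle between the hands is 46 degrees

Final answer: 46 degrees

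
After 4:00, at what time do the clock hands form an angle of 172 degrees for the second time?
At t minutes past 4:00, the hour hand is at 30 x 4 + 0.5t degrees and the minute hand is at 6t degrees.
The smaller angle between them is 172 degrees when |30H - 5.5t| = 172 or |30H - 5.5t| = 188.
With H = 4, solve 30 x 4 - 5.5t = +/- target for each target:
  t = (30 x 4 - 172) / 5.5 = -9.45 (outside (0, 60))
  t = (30 x 4 + 172) / 5.5 = 53.09
  t = (30 x 4 - 188) / 5.5 = -12.36 (outside (0, 60))
  t = (30 x 4 + 188) / 5.5 = 56
Valid solutions in (0, 60): {53.09, 56} minutes.
The second occurrence is t = 56 minutes.
The hands form a 172-degree angle at 56 minutes past 4:00.

Final answer: 56 minutes past 4:00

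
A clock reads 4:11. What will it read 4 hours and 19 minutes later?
Starting time: 4:11
Adding 19 minutes to 11 minutes: 11 + 19 = 30 minutes
Adding 4 hours: 4 + 4 = 8
Final time: 8:30

Final answer: 8:30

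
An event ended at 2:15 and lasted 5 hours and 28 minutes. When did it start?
Starting time: 2:15 = 135 total minutes past 12:00
Subtracting: 5 hours and 28 minutes = 328 minutes
135 - 328 = -193 (negative, add 12 hours = 720) = 527 minutes
= 8 hours and 47 minutes past 12:00 = 8:47

Final answer: 8:47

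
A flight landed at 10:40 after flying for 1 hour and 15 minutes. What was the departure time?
Starting time: 10:40 = 640 total minutes past 12:00
Subtracting: 1 hour and 15 minutes = 75 minutes
640 - 75 = 565 minutes
= 9 hours and 25 minutes past 12:00 = 9:25

Final answer: 9:25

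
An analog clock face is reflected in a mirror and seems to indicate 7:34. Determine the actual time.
Reflection across the vertical (12-6) axis maps a hand at angle A degrees to (360 - A) degrees, which sends a reading of T minutes past 12:00 to (720 - T) minutes past 12:00.
Mirror reads 7:34 = 454 minutes past 12:00.
Actual time: (720 - 454) mod 720 = 266 minutes = 4:26.

Final answer: 4:26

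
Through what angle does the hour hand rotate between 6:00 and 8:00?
The hour hand moves 0.5 degrees per minute.
Time elapsed: 8:00 - 6:00 = 120 minutes
Angular displacement: 120 x 0.5 = 60 degrees

Final answer: 60 degrees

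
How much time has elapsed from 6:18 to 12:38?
From 6:18 to 12:38:
(12 x 60 + 38) - (6 x 60 + 18) = 758 - 378 = 380 minutes
= 6 hours and 20 minutes

Final answer: 6 hours and 20 minutes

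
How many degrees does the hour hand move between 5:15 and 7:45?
The hour hand moves 0.5 degrees per minute.
Time elapsed: 7:45 - 5:15 = 150 minutes
Angular displacement: 150 x 0.5 = 75 degrees

Final answer: 75 degrees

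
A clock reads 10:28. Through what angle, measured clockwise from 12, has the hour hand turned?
The hour hand moves 30 degrees per hour and 0.5 degrees per minute.
At 10:28: (10) x 30 + 28 x 0.5 = 300 + 14 = 314 degrees

Final answer: 314 degrees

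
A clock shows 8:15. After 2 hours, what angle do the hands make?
First find the time 2 hours after 8:15.
Total minutes: 8 x 60 + 15 + 2 x 60 + 0 = 615.
615 mod 720 = 615 minutes = 10:15.
Now compute the angle at 10:15:
Hour hand: 10 x 30 + 15 x 0.5 = 307.5 degrees
Minute hand: 15 x 6 = 90 degrees
Difference: |307.5 - 90| = 217.5 degrees
Smaller angle: 360 - 217.5 = 142.5 degrees

Final answer: 142.5 degrees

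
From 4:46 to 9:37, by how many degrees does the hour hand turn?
The hour hand moves 0.5 degrees per minute.
Time elapsed: 9:37 - 4:46 = 291 minutes
Angular displacement: 291 x 0.5 = 145.5 degrees

Final answer: 145.5 degrees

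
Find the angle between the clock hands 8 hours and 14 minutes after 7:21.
First find the time 8 hours and 14 minutes after 7:21.
Total minutes: 7 x 60 + 21 + 8 x 60 + 14 = 935.
935 mod 720 = 215 minutes = 3:35.
Now compute the angle at 3:35:
Hour hand: 3 x 30 + 35 x 0.5 = 107.5 degrees
Minute hand: 35 x 6 = 210 degrees
Difference: |107.5 - 210| = 102.5 degrees
The angle is 102.5 degrees

Final answer: 102.5 degrees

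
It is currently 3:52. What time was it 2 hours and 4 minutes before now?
Starting time: 3:52 = 232 total minutes past 12:00
Subtracting: 2 hours and 4 minutes = 124 minutes
232 - 124 = 108 minutes
= 1 hour and 48 minutes past 12:00 = 1:48

Final answer: 1:48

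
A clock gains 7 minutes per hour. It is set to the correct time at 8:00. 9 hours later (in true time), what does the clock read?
For every 60 true minutes, the faulty clock advances 60 + 7 = 67 minutes.
True elapsed: 9 hours = 540 minutes.
Faulty clock advances: 540 x 67/60 = 603 minutes (drift: 63 minutes ahead).
Shown time: 8:00 + 603 minutes = 6:03.

Final answer: 6:03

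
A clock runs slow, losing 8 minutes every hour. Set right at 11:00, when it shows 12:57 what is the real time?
For every 60 true minutes, the faulty clock advances 52 minutes, so 1 faulty-clock minute corresponds to 60/52 true minutes.
From 11:00 to 12:57 on the faulty dial is 117 minutes.
True elapsed: 117 x 60/52 = 135 minutes = 2 hours and 15 minutes.
True time: 11:00 + 2 hours and 15 minutes = 1:15.

Final answer: 1:15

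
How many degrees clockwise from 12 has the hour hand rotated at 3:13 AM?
The hour hand moves 30 degrees per hour and 0.5 degrees per minute.
At 3:13: (3) x 30 + 13 x 0.5 = 90 + 6.5 = 96.5 degrees

Final answer: 96.5 degrees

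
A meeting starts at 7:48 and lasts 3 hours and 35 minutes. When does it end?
Starting time: 7:48
Adding 35 minutes to 48 minutes: 48 + 35 = 83 minutes = 1 hour and 23 minutes
Adding 3 hours: 7 + 3 + 1 (carry) = 11
Final time: 11:23

Final answer: 11:23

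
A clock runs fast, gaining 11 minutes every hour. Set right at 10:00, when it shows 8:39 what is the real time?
For every 60 true minutes, the faulty clock advances 71 minutes, so 1 faulty-clock minute corresponds to 60/71 true minutes.
From 10:00 to 8:39 on the faulty dial is 639 minutes.
True elapsed: 639 x 60/71 = 540 minutes = 9 hours.
True time: 10:00 + 9 hours = 7:00.

Final answer: 7:00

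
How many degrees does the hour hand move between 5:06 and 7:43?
The hour hand moves 0.5 degrees per minute.
Time elapsed: 7:43 - 5:06 = 157 minutes
Angular displacement: 157 x 0.5 = 78.5 degrees

Final answer: 78.5 degrees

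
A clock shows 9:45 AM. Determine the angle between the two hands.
Hour hand position: 9 x 30 + 45 x 0.5 = 292.5 degrees
Minute hand position: 45 x 6 = 270 degrees
Difference: |292.5 - 270| = 22.5 degrees
The angle between the hands is 22.5 degrees

Final answer: 22.5 degrees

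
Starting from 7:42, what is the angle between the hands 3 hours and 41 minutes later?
First find the time 3 hours and 41 minutes after 7:42.
Total minutes: 7 x 60 + 42 + 3 x 60 + 41 = 683.
683 mod 720 = 683 minutes = 11:23.
Now compute the angle at 11:23:
Hour hand: 11 x 30 + 23 x 0.5 = 341.5 degrees
Minute hand: 23 x 6 = 138 degrees
Difference: |341.5 - 138| = 203.5 degrees
Smaller angle: 360 - 203.5 = 156.5 degrees

Final answer: 156.5 degrees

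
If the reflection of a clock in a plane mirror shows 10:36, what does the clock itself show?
Reflection across the vertical (12-6) axis maps a hand at angle A degrees to (360 - A) degrees, which sends a reading of T minutes past 12:00 to (720 - T) minutes past 12:00.
Mirror reads 10:36 = 636 minutes past 12:00.
Actual time: (720 - 636) mod 720 = 84 minutes = 1:24.

Final answer: 1:24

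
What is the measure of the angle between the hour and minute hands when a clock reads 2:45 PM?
Hour hand position: 2 x 30 + 45 x 0.5 = 82.5 degrees
Minute hand position: 45 x 6 = 270 degrees
Difference: |82.5 - 270| = 187.5 degrees
Since 187.5 > 180, the smaller angle is 360 - 187.5 = 172.5 degrees

Final answer: 172.5 degrees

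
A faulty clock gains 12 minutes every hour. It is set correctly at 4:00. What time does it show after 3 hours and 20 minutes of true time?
For every 60 true minutes, the faulty clock advances 60 + 12 = 72 minutes.
True elapsed: 3 hours and 20 minutes = 200 minutes.
Faulty clock advances: 200 x 72/60 = 240 minutes (drift: 40 minutes ahead).
Shown time: 4:00 + 240 minutes = 8:00.

Final answer: 8:00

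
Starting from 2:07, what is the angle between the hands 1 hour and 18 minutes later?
First find the time 1 hour and 18 minutes after 2:07.
Total minutes: 2 x 60 + 7 + 1 x 60 + 18 = 205.
205 mod 720 = 205 minutes = 3:25.
Now compute the angle at 3:25:
Hour hand: 3 x 30 + 25 x 0.5 = 102.5 degrees
Minute hand: 25 x 6 = 150 degrees
Difference: |102.5 - 150| = 47.5 degrees
The angle is 47.5 degrees

Final answer: 47.5 degrees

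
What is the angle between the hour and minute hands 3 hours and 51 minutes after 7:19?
First find the time 3 hours and 51 minutes after 7:19.
Total minutes: 7 x 60 + 19 + 3 x 60 + 51 = 670.
670 mod 720 = 670 minutes = 11:10.
Now compute the angle at 11:10:
Hour hand: 11 x 30 + 10 x 0.5 = 335 degrees
Minute hand: 10 x 6 = 60 degrees
Difference: |335 - 60| = 275 degrees
Smaller angle: 360 - 275 = 85 degrees

Final answer: 85 degrees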